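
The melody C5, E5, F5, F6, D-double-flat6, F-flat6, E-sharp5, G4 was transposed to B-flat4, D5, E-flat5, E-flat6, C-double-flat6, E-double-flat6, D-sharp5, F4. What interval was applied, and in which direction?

down a major second

Take the first pair: C5 → Bb4. C to B spans 2 letter names, so the interval is some kind of second.
Bb4 to C5 is 2 semitones, which makes it a major second; the second version is lower, so the direction is down.
Checking another pair — G4 → F4 — gives the same interval.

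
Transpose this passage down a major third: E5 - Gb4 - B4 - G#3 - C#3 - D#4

C5 Ebb4 G4 E3 A2 B3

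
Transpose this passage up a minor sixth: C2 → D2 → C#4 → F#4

A minor sixth up from C2 gives Ab2.
D2 up a minor sixth is Bb2.
C#4 up a minor sixth is A4.
A minor sixth up from F#4 gives D5.

Ab2 Bb2 A4 D5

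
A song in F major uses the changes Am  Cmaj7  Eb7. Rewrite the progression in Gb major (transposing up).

Bbm Dbmaj7 Fb7

F major up to Gb major is a minor second; each chord root moves by that interval while the quality stays the same.
Am: root A up a minor second → Bb, giving Bbm.
Cmaj7: root C up a minor second → Db, giving Dbmaj7.
Eb7: root Eb up a minor second → Fb, giving Fb7.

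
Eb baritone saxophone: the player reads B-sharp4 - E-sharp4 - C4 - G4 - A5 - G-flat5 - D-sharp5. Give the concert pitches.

The Eb baritone saxophone sounds a major thirteenth below written, so transpose each written note down a major thirteenth.
B#4 becomes D#3
E#4 becomes G#2
C4 becomes Eb2
G4 becomes Bb2
A5 becomes C4
Gb5 becomes Bbb3
D#5 becomes F#3

D#3 G#2 Eb2 Bb2 C4 Bbb3 F#3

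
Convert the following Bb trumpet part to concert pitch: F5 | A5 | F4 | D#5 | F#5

Eb5 G5 Eb4 C#5 E5

Written C4 on the Bb trumpet sounds as Bb3, a major second lower; apply that shift to every note.
F5 gives Eb5
A5 gives G5
F4 gives Eb4
D#5 gives C#5
F#5 gives E5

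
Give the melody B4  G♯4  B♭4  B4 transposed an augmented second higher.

C##5 A##4 C#5 C##5

B4 → C##5
G#4 → A##4
Bb4 → C#5
B4 → C##5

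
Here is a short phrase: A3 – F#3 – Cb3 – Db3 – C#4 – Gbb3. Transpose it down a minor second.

A3: a second down reaches G, and 1 semitone makes it G#3.
F#3: a second down reaches E, and 1 semitone makes it E#3.
Cb3 down a minor second is Bb2.
A minor second down from Db3 gives C3.
C#4 down a minor second is B#3.
Gbb3: a second down reaches F, and 1 semitone makes it Fb3.

G#3 E#3 Bb2 C3 B#3 Fb3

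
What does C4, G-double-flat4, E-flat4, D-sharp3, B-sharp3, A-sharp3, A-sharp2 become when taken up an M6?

C4: a sixth up reaches A, and 9 semitones makes it A4.
Gbb4: a sixth up reaches E, and 9 semitones makes it Ebb5.
A major sixth up from Eb4 gives C5.
D#3: a sixth up reaches B, and 9 semitones makes it B#3.
B#3 up a major sixth is G##4.
A#3: a sixth up reaches F, and 9 semitones makes it F##4.
A#2 up a major sixth is F##3.

A4 Ebb5 C5 B#3 G##4 F##4 F##3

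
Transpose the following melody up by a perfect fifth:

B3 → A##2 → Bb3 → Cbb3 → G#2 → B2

F#4 E##3 F4 Gbb3 D#3 F#3

B3 -> F#4
A##2 -> E##3
Bb3 -> F4
Cbb3 -> Gbb3
G#2 -> D#3
B2 -> F#3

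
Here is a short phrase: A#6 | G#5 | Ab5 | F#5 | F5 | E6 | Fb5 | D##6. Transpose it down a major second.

G#6 F#5 Gb5 E5 Eb5 D6 Ebb5 C##6

A#6: a second down reaches G, and 2 semitones makes it G#6.
G#5 down a major second is F#5.
Ab5: a second down reaches G, and 2 semitones makes it Gb5.
F#5 down a major second is E5.
A major second down from F5 gives Eb5.
E6 down a major second is D6.
Fb5 down a major second is Ebb5.
D##6 down a major second is C##6.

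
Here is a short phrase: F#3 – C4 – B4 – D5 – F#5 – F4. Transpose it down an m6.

F#3 -> A#2
C4 -> E3
B4 -> D#4
D5 -> F#4
F#5 -> A#4
F4 -> A3

A#2 E3 D#4 F#4 A#4 A3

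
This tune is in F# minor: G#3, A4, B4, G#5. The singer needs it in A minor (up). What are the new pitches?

F# minor to A minor up is a minor third, so every note moves up by that interval.
G#3 gives B3
A4 gives C5
B4 gives D5
G#5 gives B5

B3 C5 D5 B5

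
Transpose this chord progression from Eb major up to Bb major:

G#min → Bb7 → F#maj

D#min F7 C#maj

Eb major up to Bb major is a perfect fifth; each chord root moves by that interval while the quality stays the same.
G#min: root G# up a perfect fifth → D#, giving D#min.
Bb7: root Bb up a perfect fifth → F, giving F7.
F#maj: root F# up a perfect fifth → C#, giving C#maj.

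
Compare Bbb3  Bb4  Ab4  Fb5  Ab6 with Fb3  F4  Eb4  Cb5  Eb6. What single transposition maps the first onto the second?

down a perfect fourth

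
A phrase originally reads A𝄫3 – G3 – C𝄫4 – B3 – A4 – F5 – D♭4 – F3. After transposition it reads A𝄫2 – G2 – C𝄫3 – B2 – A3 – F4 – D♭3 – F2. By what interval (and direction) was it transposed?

down a perfect octave

From Abb3 to Abb2 is 8 letter names — an octave of some quality.
Abb2 to Abb3 is 12 semitones, which makes it a perfect octave; the second version is lower, so the direction is down.
Checking another pair — F3 → F2 — gives the same interval.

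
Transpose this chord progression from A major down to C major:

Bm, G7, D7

Dm Bb7 F7

A major down to C major is a major sixth; each chord root moves by that interval while the quality stays the same.
Bm: root B down a major sixth → D, giving Dm.
G7: root G down a major sixth → Bb, giving Bb7.
D7: root D down a major sixth → F, giving F7.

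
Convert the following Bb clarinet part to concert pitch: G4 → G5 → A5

F4 F5 G5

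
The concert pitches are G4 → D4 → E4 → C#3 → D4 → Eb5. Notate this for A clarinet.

Bb4 F4 G4 E3 F4 Gb5

Written C4 sounds as A3 on the A clarinet, so concert pitches are written a minor third up.
G4 -> Bb4
D4 -> F4
E4 -> G4
C#3 -> E3
D4 -> F4
Eb5 -> Gb5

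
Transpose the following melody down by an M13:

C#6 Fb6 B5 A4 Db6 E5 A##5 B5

A major thirteenth down from C#6 gives E4.
Fb6: a thirteenth down reaches A, and 21 semitones makes it Abb4.
A major thirteenth down from B5 gives D4.
A major thirteenth down from A4 gives C3.
Db6: a thirteenth down reaches F, and 21 semitones makes it Fb4.
A major thirteenth down from E5 gives G3.
A##5: a thirteenth down reaches C, and 21 semitones makes it C##4.
B5 down a major thirteenth is D4.

E4 Abb4 D4 C3 Fb4 G3 C##4 D4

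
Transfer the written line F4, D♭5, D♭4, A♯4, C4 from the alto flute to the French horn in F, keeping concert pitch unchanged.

G4 Eb5 Eb4 B#4 D4

First find concert pitch: the alto flute sounds a perfect fourth below written, so F4 D♭5 D♭4 A♯4 C4 sounds C4 Ab4 Ab3 E#4 G3.
Then write for French horn in F: it sounds a perfect fifth below written, so the part must be a perfect fifth above concert.
C4 → G4
Ab4 → Eb5
Ab3 → Eb4
E#4 → B#4
G3 → D4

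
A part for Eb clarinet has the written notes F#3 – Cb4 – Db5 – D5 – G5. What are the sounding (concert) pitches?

A3 Ebb4 Fb5 F5 Bb5

The Eb clarinet sounds a minor third above written, so transpose each written note up a minor third.
F#3 to A3
Cb4 to Ebb4
Db5 to Fb5
D5 to F5
G5 to Bb5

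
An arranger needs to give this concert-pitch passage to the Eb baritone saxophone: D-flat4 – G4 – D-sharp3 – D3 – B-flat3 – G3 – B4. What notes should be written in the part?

Bb5 E6 B#4 B4 G5 E5 G#6

Written C4 sounds as Eb2 on the Eb baritone saxophone, so concert pitches are written a major thirteenth up.
Db4 → Bb5
G4 → E6
D#3 → B#4
D3 → B4
Bb3 → G5
G3 → E5
B4 → G#6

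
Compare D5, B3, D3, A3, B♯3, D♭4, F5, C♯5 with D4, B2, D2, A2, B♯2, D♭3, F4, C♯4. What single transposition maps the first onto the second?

Take the first pair: D5 → D4. D to D spans 8 letter names, so the interval is some kind of octave.
D4 to D5 is 12 semitones, which makes it a perfect octave; the second version is lower, so the direction is down.
Checking another pair — C#5 → C#4 — gives the same interval.

down a perfect octave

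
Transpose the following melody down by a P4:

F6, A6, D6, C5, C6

C6 E6 A5 G4 G5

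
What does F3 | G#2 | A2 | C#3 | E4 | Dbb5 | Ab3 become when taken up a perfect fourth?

F3 up a perfect fourth is Bb3.
G#2 up a perfect fourth is C#3.
A perfect fourth up from A2 gives D3.
C#3: a fourth up reaches F, and 5 semitones makes it F#3.
E4 up a perfect fourth is A4.
Dbb5 up a perfect fourth is Gbb5.
Ab3 up a perfect fourth is Db4.

Bb3 C#3 D3 F#3 A4 Gbb5 Db4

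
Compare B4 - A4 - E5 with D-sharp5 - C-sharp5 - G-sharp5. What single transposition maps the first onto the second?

up a major third

From B4 to D#5 is 3 letter names — a third of some quality.
B4 to D#5 is 4 semitones, which makes it a major third; the second version is higher, so the direction is up.
Checking another pair — E5 → G#5 — gives the same interval.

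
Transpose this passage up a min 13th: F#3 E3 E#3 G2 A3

F#3: a thirteenth up reaches D, and 20 semitones makes it D5.
E3 up a minor thirteenth is C5.
E#3 up a minor thirteenth is C#5.
A minor thirteenth up from G2 gives Eb4.
A3: a thirteenth up reaches F, and 20 semitones makes it F5.

D5 C5 C#5 Eb4 F5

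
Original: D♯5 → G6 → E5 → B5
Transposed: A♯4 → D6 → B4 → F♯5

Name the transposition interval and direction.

From D#5 to A#4 is 4 letter names — a fourth of some quality.
A#4 to D#5 is 5 semitones, which makes it a perfect fourth; the second version is lower, so the direction is down.
Checking another pair — B5 → F#5 — gives the same interval.

down a perfect fourth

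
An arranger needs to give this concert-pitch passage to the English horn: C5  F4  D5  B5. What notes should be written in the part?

G5 C5 A5 F#6

The English horn sounds a perfect fifth below written, so the written part must be a perfect fifth above concert — transpose each note up.
C5 becomes G5
F4 becomes C5
D5 becomes A5
B5 becomes F#6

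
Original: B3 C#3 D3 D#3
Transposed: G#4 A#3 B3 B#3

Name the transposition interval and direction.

up a major sixth

Take the first pair: B3 → G#4. B to G spans 6 letter names, so the interval is some kind of sixth.
B3 to G#4 is 9 semitones, which makes it a major sixth; the second version is higher, so the direction is up.
Checking another pair — D#3 → B#3 — gives the same interval.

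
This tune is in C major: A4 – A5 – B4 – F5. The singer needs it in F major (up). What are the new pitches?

From C up to F is a perfect fourth; apply that to each pitch.
A4 → D5
A5 → D6
B4 → E5
F5 → Bb5

D5 D6 E5 Bb5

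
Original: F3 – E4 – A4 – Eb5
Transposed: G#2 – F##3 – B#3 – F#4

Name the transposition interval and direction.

From F3 to G#2 is 7 letter names — a seventh of some quality.
G#2 to F3 is 9 semitones, which makes it a diminished seventh; the second version is lower, so the direction is down.
Checking another pair — Eb5 → F#4 — gives the same interval.

down a diminished seventh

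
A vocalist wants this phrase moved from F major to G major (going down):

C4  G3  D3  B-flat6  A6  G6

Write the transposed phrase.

D3 A2 E2 C6 B5 A5

From F down to G is a minor seventh; apply that to each pitch.
C4 gives D3
G3 gives A2
D3 gives E2
Bb6 gives C6
A6 gives B5
G6 gives A5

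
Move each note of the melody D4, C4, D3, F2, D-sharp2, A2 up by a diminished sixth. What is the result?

Bbb4 Abb4 Bbb3 Dbb3 Bb2 Fb3

D4 to Bbb4
C4 to Abb4
D3 to Bbb3
F2 to Dbb3
D#2 to Bb2
A2 to Fb3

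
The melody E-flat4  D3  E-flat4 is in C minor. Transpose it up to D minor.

C minor to D minor up is a major second, so every note moves up by that interval.
Eb4 gives F4
D3 gives E3
Eb4 gives F4

F4 E3 F4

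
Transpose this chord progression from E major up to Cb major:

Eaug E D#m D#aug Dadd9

Cbaug Cb Bbm Bbaug Bbbadd9

E major up to Cb major is a diminished sixth; each chord root moves by that interval while the quality stays the same.
Eaug: root E up a diminished sixth → Cb, giving Cbaug.
E: root E up a diminished sixth → Cb, giving Cb.
D#m: root D# up a diminished sixth → Bb, giving Bbm.
D#aug: root D# up a diminished sixth → Bb, giving Bbaug.
Dadd9: root D up a diminished sixth → Bbb, giving Bbbadd9.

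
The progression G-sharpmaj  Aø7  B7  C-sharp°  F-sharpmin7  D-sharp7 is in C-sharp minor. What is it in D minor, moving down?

Amaj Bbø7 C7 D° Gmin7 E7

C-sharp minor down to D minor is a major seventh; each chord root moves by that interval while the quality stays the same.
G-sharpmaj: root G-sharp down a major seventh → A, giving Amaj.
Aø7: root A down a major seventh → Bb, giving Bbø7.
B7: root B down a major seventh → C, giving C7.
C-sharp°: root C-sharp down a major seventh → D, giving D°.
F-sharpmin7: root F-sharp down a major seventh → G, giving Gmin7.
D-sharp7: root D-sharp down a major seventh → E, giving E7.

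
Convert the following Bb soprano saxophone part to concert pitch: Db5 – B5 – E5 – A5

Written C4 on the Bb soprano saxophone sounds as Bb3, a major second lower; apply that shift to every note.
Db5 gives Cb5
B5 gives A5
E5 gives D5
A5 gives G5

Cb5 A5 D5 G5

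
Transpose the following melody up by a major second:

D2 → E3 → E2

E2 F#3 F#2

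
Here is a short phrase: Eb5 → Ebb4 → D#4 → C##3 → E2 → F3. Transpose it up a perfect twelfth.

Bb6 Bbb5 A#5 G##4 B3 C5

Eb5 becomes Bb6
Ebb4 becomes Bbb5
D#4 becomes A#5
C##3 becomes G##4
E2 becomes B3
F3 becomes C5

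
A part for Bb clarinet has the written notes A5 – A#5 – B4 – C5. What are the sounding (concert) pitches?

G5 G#5 A4 Bb4

Written C4 on the Bb clarinet sounds as Bb3, a major second lower; apply that shift to every note.
A5 becomes G5
A#5 becomes G#5
B4 becomes A4
C5 becomes Bb4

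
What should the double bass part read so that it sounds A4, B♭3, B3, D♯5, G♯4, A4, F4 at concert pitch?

A5 Bb4 B4 D#6 G#5 A5 F5

Written C4 sounds as C3 on the double bass, so concert pitches are written a perfect octave up.
A4 gives A5
Bb3 gives Bb4
B3 gives B4
D#5 gives D#6
G#4 gives G#5
A4 gives A5
F4 gives F5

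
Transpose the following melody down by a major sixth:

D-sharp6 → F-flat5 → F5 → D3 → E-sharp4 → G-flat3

A major sixth down from D#6 gives F#5.
A major sixth down from Fb5 gives Abb4.
A major sixth down from F5 gives Ab4.
D3 down a major sixth is F2.
E#4 down a major sixth is G#3.
A major sixth down from Gb3 gives Bbb2.

F#5 Abb4 Ab4 F2 G#3 Bbb2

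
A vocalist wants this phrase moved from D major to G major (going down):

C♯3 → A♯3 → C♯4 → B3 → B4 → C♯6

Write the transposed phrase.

F#2 D#3 F#3 E3 E4 F#5

From D down to G is a perfect fifth; apply that to each pitch.
C#3 gives F#2
A#3 gives D#3
C#4 gives F#3
B3 gives E3
B4 gives E4
C#6 gives F#5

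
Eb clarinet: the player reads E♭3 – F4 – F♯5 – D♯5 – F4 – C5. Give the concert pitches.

Written C4 on the Eb clarinet sounds as Eb4, a minor third higher; apply that shift to every note.
Eb3 gives Gb3
F4 gives Ab4
F#5 gives A5
D#5 gives F#5
F4 gives Ab4
C5 gives Eb5

Gb3 Ab4 A5 F#5 Ab4 Eb5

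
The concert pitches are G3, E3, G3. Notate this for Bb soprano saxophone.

A3 F#3 A3

The Bb soprano saxophone sounds a major second below written, so the written part must be a major second above concert — transpose each note up.
G3 → A3
E3 → F#3
G3 → A3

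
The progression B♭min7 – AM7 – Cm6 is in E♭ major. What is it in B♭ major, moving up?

Fmin7 EM7 Gm6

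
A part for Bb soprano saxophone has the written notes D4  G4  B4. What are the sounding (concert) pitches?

C4 F4 A4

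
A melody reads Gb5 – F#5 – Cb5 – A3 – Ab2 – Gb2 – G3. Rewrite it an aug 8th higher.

Gb5 up an augmented octave is G6.
F#5: an octave up reaches F, and 13 semitones makes it F##6.
An augmented octave up from Cb5 gives C6.
A3: an octave up reaches A, and 13 semitones makes it A#4.
An augmented octave up from Ab2 gives A3.
Gb2 up an augmented octave is G3.
An augmented octave up from G3 gives G#4.

G6 F##6 C6 A#4 A3 G3 G#4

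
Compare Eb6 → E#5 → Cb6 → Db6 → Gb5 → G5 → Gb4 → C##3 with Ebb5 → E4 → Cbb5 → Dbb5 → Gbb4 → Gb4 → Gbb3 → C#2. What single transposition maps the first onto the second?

down an augmented octave

Take the first pair: Eb6 → Ebb5. E to E spans 8 letter names, so the interval is some kind of octave.
Ebb5 to Eb6 is 13 semitones, which makes it an augmented octave; the second version is lower, so the direction is down.
Checking another pair — C##3 → C#2 — gives the same interval.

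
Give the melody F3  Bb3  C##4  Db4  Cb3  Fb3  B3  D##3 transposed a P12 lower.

Bb1 Eb2 F##2 Gb2 Fb1 Bbb1 E2 G##1

F3 becomes Bb1
Bb3 becomes Eb2
C##4 becomes F##2
Db4 becomes Gb2
Cb3 becomes Fb1
Fb3 becomes Bbb1
B3 becomes E2
D##3 becomes G##1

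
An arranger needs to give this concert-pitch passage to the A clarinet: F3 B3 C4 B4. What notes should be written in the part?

The A clarinet sounds a minor third below written, so the written part must be a minor third above concert — transpose each note up.
F3 to Ab3
B3 to D4
C4 to Eb4
B4 to D5

Ab3 D4 Eb4 D5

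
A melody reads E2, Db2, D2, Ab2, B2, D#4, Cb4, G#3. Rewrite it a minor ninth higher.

F3 Ebb3 Eb3 Bbb3 C4 E5 Dbb5 A4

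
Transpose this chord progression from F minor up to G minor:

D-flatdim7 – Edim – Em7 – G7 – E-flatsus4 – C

Ebdim7 F#dim F#m7 A7 Fsus4 D

F minor up to G minor is a major second; each chord root moves by that interval while the quality stays the same.
D-flatdim7: root D-flat up a major second → Eb, giving Ebdim7.
Edim: root E up a major second → F#, giving F#dim.
Em7: root E up a major second → F#, giving F#m7.
G7: root G up a major second → A, giving A7.
E-flatsus4: root E-flat up a major second → F, giving Fsus4.
C: root C up a major second → D, giving D.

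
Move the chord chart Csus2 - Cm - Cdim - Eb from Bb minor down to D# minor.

E#sus2 E#m E#dim G#

Bb minor down to D# minor is a diminished sixth; each chord root moves by that interval while the quality stays the same.
Csus2: root C down a diminished sixth → E#, giving E#sus2.
Cm: root C down a diminished sixth → E#, giving E#m.
Cdim: root C down a diminished sixth → E#, giving E#dim.
Eb: root Eb down a diminished sixth → G#, giving G#.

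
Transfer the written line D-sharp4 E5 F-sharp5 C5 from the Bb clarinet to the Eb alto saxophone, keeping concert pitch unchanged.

First find concert pitch: the Bb clarinet sounds a major second below written, so D-sharp4 E5 F-sharp5 C5 sounds C#4 D5 E5 Bb4.
Then write for Eb alto saxophone: it sounds a major sixth below written, so the part must be a major sixth above concert.
C#4 → A#4
D5 → B5
E5 → C#6
Bb4 → G5

A#4 B5 C#6 G5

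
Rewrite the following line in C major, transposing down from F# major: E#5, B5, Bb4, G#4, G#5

B4 F5 Fb4 D4 D5

From F# down to C is an augmented fourth; apply that to each pitch.
E#5 -> B4
B5 -> F5
Bb4 -> Fb4
G#4 -> D4
G#5 -> D5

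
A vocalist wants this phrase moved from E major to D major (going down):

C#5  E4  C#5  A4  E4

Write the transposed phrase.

E major to D major down is a major second, so every note moves down by that interval.
C#5 → B4
E4 → D4
C#5 → B4
A4 → G4
E4 → D4

B4 D4 B4 G4 D4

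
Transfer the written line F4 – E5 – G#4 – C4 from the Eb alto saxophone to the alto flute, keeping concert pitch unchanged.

Db4 C5 E4 Ab3

First find concert pitch: the Eb alto saxophone sounds a major sixth below written, so F4 E5 G#4 C4 sounds Ab3 G4 B3 Eb3.
Then write for alto flute: it sounds a perfect fourth below written, so the part must be a perfect fourth above concert.
Ab3 → Db4
G4 → C5
B3 → E4
Eb3 → Ab3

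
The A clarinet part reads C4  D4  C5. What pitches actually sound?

A3 B3 A4

Written C4 on the A clarinet sounds as A3, a minor third lower; apply that shift to every note.
C4 to A3
D4 to B3
C5 to A4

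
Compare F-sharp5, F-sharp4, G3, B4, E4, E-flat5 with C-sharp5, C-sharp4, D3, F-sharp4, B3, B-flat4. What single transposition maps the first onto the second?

down a perfect fourth

Take the first pair: F#5 → C#5. F to C spans 4 letter names, so the interval is some kind of fourth.
C#5 to F#5 is 5 semitones, which makes it a perfect fourth; the second version is lower, so the direction is down.
Checking another pair — Eb5 → Bb4 — gives the same interval.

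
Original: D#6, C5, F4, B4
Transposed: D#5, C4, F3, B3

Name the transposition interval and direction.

From D#6 to D#5 is 8 letter names — an octave of some quality.
D#5 to D#6 is 12 semitones, which makes it a perfect octave; the second version is lower, so the direction is down.
Checking another pair — B4 → B3 — gives the same interval.

down a perfect octave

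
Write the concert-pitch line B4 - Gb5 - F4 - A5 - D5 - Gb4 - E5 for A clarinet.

D5 Bbb5 Ab4 C6 F5 Bbb4 G5

The A clarinet sounds a minor third below written, so the written part must be a minor third above concert — transpose each note up.
B4 becomes D5
Gb5 becomes Bbb5
F4 becomes Ab4
A5 becomes C6
D5 becomes F5
Gb4 becomes Bbb4
E5 becomes G5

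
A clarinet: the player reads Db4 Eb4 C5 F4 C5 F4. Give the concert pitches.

Bb3 C4 A4 D4 A4 D4

The A clarinet sounds a minor third below written, so transpose each written note down a minor third.
Db4 -> Bb3
Eb4 -> C4
C5 -> A4
F4 -> D4
C5 -> A4
F4 -> D4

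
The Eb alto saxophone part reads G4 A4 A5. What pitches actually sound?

Written C4 on the Eb alto saxophone sounds as Eb3, a major sixth lower; apply that shift to every note.
G4 becomes Bb3
A4 becomes C4
A5 becomes C5

Bb3 C4 C5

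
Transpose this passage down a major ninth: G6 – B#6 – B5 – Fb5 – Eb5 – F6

F5 A#5 A4 Ebb4 Db4 Eb5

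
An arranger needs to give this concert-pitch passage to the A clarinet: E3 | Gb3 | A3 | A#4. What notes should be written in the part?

G3 Bbb3 C4 C#5

The A clarinet sounds a minor third below written, so the written part must be a minor third above concert — transpose each note up.
E3 becomes G3
Gb3 becomes Bbb3
A3 becomes C4
A#4 becomes C#5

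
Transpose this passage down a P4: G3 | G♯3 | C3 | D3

A perfect fourth down from G3 gives D3.
G#3 down a perfect fourth is D#3.
C3: a fourth down reaches G, and 5 semitones makes it G2.
D3 down a perfect fourth is A2.

D3 D#3 G2 A2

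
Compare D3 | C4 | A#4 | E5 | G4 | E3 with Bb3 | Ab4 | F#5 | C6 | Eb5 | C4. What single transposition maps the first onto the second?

up a minor sixth

Take the first pair: D3 → Bb3. D to B spans 6 letter names, so the interval is some kind of sixth.
D3 to Bb3 is 8 semitones, which makes it a minor sixth; the second version is higher, so the direction is up.
Checking another pair — E3 → C4 — gives the same interval.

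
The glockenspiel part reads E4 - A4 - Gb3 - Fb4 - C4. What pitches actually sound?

The glockenspiel sounds a perfect fifteenth above written, so transpose each written note up a perfect fifteenth.
E4 → E6
A4 → A6
Gb3 → Gb5
Fb4 → Fb6
C4 → C6

E6 A6 Gb5 Fb6 C6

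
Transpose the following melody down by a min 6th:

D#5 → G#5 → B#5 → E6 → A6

F##4 B#4 D##5 G#5 C#6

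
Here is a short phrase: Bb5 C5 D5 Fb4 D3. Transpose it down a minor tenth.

Bb5 → G4
C5 → A3
D5 → B3
Fb4 → Db3
D3 → B1

G4 A3 B3 Db3 B1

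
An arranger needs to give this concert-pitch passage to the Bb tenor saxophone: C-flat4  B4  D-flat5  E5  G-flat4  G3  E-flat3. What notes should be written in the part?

Db5 C#6 Eb6 F#6 Ab5 A4 F4

The Bb tenor saxophone sounds a major ninth below written, so the written part must be a major ninth above concert — transpose each note up.
Cb4 → Db5
B4 → C#6
Db5 → Eb6
E5 → F#6
Gb4 → Ab5
G3 → A4
Eb3 → F4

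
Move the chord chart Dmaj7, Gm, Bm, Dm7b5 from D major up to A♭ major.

D major up to A♭ major is a diminished fifth; each chord root moves by that interval while the quality stays the same.
Dmaj7: root D up a diminished fifth → Ab, giving Abmaj7.
Gm: root G up a diminished fifth → Db, giving Dbm.
Bm: root B up a diminished fifth → F, giving Fm.
Dm7b5: root D up a diminished fifth → Ab, giving Abm7b5.

Abmaj7 Dbm Fm Abm7b5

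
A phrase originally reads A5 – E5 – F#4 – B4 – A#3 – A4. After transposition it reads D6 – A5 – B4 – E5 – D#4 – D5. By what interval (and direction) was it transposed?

Take the first pair: A5 → D6. A to D spans 4 letter names, so the interval is some kind of fourth.
A5 to D6 is 5 semitones, which makes it a perfect fourth; the second version is higher, so the direction is up.
Checking another pair — A4 → D5 — gives the same interval.

up a perfect fourth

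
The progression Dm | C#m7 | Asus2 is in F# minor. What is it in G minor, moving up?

Ebm Dm7 Bbsus2

F# minor up to G minor is a minor second; each chord root moves by that interval while the quality stays the same.
Dm: root D up a minor second → Eb, giving Ebm.
C#m7: root C# up a minor second → D, giving Dm7.
Asus2: root A up a minor second → Bb, giving Bbsus2.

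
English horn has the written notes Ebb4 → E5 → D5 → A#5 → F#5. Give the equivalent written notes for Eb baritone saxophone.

First find concert pitch: the English horn sounds a perfect fifth below written, so Ebb4 E5 D5 A#5 F#5 sounds Abb3 A4 G4 D#5 B4.
Then write for Eb baritone saxophone: it sounds a major thirteenth below written, so the part must be a major thirteenth above concert.
Abb3 → Fb5
A4 → F#6
G4 → E6
D#5 → B#6
B4 → G#6

Fb5 F#6 E6 B#6 G#6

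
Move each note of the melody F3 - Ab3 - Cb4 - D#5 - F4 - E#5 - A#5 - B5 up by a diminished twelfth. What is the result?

F3 up a diminished twelfth is Cb5.
Ab3 up a diminished twelfth is Ebb5.
Cb4: a twelfth up reaches G, and 18 semitones makes it Gbb5.
D#5 up a diminished twelfth is A6.
A diminished twelfth up from F4 gives Cb6.
A diminished twelfth up from E#5 gives B6.
A#5: a twelfth up reaches E, and 18 semitones makes it E7.
B5: a twelfth up reaches F, and 18 semitones makes it F7.

Cb5 Ebb5 Gbb5 A6 Cb6 B6 E7 F7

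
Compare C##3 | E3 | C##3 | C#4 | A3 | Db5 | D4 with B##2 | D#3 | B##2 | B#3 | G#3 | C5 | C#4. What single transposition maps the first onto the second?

down a minor second

Take the first pair: C##3 → B##2. C to B spans 2 letter names, so the interval is some kind of second.
B##2 to C##3 is 1 semitone, which makes it a minor second; the second version is lower, so the direction is down.
Checking another pair — D4 → C#4 — gives the same interval.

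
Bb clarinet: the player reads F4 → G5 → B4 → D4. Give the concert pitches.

Eb4 F5 A4 C4

The Bb clarinet sounds a major second below written, so transpose each written note down a major second.
F4 gives Eb4
G5 gives F5
B4 gives A4
D4 gives C4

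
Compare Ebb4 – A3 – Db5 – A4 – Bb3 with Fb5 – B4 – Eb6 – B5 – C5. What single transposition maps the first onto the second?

up a major ninth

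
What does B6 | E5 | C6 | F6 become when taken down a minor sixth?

B6 gives D#6
E5 gives G#4
C6 gives E5
F6 gives A5

D#6 G#4 E5 A5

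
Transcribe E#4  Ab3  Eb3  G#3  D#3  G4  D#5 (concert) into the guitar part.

E#5 Ab4 Eb4 G#4 D#4 G5 D#6

The guitar sounds a perfect octave below written, so the written part must be a perfect octave above concert — transpose each note up.
E#4 gives E#5
Ab3 gives Ab4
Eb3 gives Eb4
G#3 gives G#4
D#3 gives D#4
G4 gives G5
D#5 gives D#6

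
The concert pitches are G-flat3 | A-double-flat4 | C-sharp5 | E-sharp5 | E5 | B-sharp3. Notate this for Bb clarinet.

Ab3 Bbb4 D#5 F##5 F#5 C##4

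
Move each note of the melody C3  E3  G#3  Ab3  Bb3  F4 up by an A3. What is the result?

E#3 G##3 B##3 C#4 D#4 A#4

C3 becomes E#3
E3 becomes G##3
G#3 becomes B##3
Ab3 becomes C#4
Bb3 becomes D#4
F4 becomes A#4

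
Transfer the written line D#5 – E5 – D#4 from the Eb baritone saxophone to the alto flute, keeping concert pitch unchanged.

B3 C4 B2

First find concert pitch: the Eb baritone saxophone sounds a major thirteenth below written, so D#5 E5 D#4 sounds F#3 G3 F#2.
Then write for alto flute: it sounds a perfect fourth below written, so the part must be a perfect fourth above concert.
F#3 → B3
G3 → C4
F#2 → B2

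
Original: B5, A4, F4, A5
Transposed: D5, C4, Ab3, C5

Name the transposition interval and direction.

down a major sixth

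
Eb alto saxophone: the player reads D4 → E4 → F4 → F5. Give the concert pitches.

F3 G3 Ab3 Ab4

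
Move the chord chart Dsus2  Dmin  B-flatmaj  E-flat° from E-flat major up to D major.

C#sus2 C#min Amaj D°

E-flat major up to D major is a major seventh; each chord root moves by that interval while the quality stays the same.
Dsus2: root D up a major seventh → C#, giving C#sus2.
Dmin: root D up a major seventh → C#, giving C#min.
B-flatmaj: root B-flat up a major seventh → A, giving Amaj.
E-flat°: root E-flat up a major seventh → D, giving D°.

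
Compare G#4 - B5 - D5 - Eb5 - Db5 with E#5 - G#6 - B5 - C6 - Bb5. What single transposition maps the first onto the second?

up a major sixth

From G#4 to E#5 is 6 letter names — a sixth of some quality.
G#4 to E#5 is 9 semitones, which makes it a major sixth; the second version is higher, so the direction is up.
Checking another pair — Db5 → Bb5 — gives the same interval.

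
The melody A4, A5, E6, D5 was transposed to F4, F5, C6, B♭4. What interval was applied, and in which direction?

down a major third

Take the first pair: A4 → F4. A to F spans 3 letter names, so the interval is some kind of third.
F4 to A4 is 4 semitones, which makes it a major third; the second version is lower, so the direction is down.
Checking another pair — D5 → Bb4 — gives the same interval.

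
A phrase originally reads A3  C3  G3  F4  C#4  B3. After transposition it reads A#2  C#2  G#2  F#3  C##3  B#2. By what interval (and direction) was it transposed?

down a diminished octave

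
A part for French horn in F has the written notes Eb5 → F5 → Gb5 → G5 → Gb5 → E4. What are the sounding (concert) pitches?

Ab4 Bb4 Cb5 C5 Cb5 A3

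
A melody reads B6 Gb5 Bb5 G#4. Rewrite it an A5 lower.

Eb6 Cbb5 Ebb5 C4

B6 down an augmented fifth is Eb6.
An augmented fifth down from Gb5 gives Cbb5.
Bb5: a fifth down reaches E, and 8 semitones makes it Ebb5.
G#4: a fifth down reaches C, and 8 semitones makes it C4.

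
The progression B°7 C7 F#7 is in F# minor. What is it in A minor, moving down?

D°7 Eb7 A7

F# minor down to A minor is a major sixth; each chord root moves by that interval while the quality stays the same.
B°7: root B down a major sixth → D, giving D°7.
C7: root C down a major sixth → Eb, giving Eb7.
F#7: root F# down a major sixth → A, giving A7.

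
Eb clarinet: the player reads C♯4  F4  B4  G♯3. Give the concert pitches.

E4 Ab4 D5 B3

The Eb clarinet sounds a minor third above written, so transpose each written note up a minor third.
C#4 to E4
F4 to Ab4
B4 to D5
G#3 to B3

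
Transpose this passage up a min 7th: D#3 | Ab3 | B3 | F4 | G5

C#4 Gb4 A4 Eb5 F6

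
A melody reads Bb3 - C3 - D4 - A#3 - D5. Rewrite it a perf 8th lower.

A perfect octave down from Bb3 gives Bb2.
C3: an octave down reaches C, and 12 semitones makes it C2.
D4: an octave down reaches D, and 12 semitones makes it D3.
A#3 down a perfect octave is A#2.
A perfect octave down from D5 gives D4.

Bb2 C2 D3 A#2 D4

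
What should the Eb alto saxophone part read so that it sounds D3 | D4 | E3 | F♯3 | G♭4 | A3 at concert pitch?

B3 B4 C#4 D#4 Eb5 F#4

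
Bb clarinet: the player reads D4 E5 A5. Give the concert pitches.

Written C4 on the Bb clarinet sounds as Bb3, a major second lower; apply that shift to every note.
D4 to C4
E5 to D5
A5 to G5

C4 D5 G5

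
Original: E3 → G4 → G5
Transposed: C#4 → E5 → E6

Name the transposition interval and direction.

Take the first pair: E3 → C#4. E to C spans 6 letter names, so the interval is some kind of sixth.
E3 to C#4 is 9 semitones, which makes it a major sixth; the second version is higher, so the direction is up.
Checking another pair — G5 → E6 — gives the same interval.

up a major sixth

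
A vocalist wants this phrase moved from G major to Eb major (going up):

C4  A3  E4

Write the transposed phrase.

From G up to Eb is a minor sixth; apply that to each pitch.
C4 to Ab4
A3 to F4
E4 to C5

Ab4 F4 C5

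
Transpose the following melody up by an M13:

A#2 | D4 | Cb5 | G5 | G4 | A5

A#2 up a major thirteenth is F##4.
D4: a thirteenth up reaches B, and 21 semitones makes it B5.
Cb5 up a major thirteenth is Ab6.
G5 up a major thirteenth is E7.
G4 up a major thirteenth is E6.
A major thirteenth up from A5 gives F#7.

F##4 B5 Ab6 E7 E6 F#7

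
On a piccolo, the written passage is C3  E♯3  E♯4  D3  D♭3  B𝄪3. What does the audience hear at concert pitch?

C4 E#4 E#5 D4 Db4 B##4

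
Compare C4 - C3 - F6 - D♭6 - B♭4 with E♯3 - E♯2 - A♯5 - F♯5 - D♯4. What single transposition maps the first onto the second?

down a diminished sixth

From C4 to E#3 is 6 letter names — a sixth of some quality.
E#3 to C4 is 7 semitones, which makes it a diminished sixth; the second version is lower, so the direction is down.
Checking another pair — Bb4 → D#4 — gives the same interval.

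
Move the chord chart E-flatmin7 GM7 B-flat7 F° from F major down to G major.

F major down to G major is a minor seventh; each chord root moves by that interval while the quality stays the same.
E-flatmin7: root E-flat down a minor seventh → F, giving Fmin7.
GM7: root G down a minor seventh → A, giving AM7.
B-flat7: root B-flat down a minor seventh → C, giving C7.
F°: root F down a minor seventh → G, giving G°.

Fmin7 AM7 C7 G°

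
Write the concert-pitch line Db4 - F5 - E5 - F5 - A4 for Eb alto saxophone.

Bb4 D6 C#6 D6 F#5

The Eb alto saxophone sounds a major sixth below written, so the written part must be a major sixth above concert — transpose each note up.
Db4 -> Bb4
F5 -> D6
E5 -> C#6
F5 -> D6
A4 -> F#5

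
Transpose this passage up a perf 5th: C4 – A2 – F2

C4 → G4
A2 → E3
F2 → C3

G4 E3 C3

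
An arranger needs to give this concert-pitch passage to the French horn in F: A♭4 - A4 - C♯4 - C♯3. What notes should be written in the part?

Eb5 E5 G#4 G#3

Written C4 sounds as F3 on the French horn in F, so concert pitches are written a perfect fifth up.
Ab4 to Eb5
A4 to E5
C#4 to G#4
C#3 to G#3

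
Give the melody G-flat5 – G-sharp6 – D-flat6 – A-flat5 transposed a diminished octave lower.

G4 G##5 D5 A4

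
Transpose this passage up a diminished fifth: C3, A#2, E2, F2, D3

Gb3 E3 Bb2 Cb3 Ab3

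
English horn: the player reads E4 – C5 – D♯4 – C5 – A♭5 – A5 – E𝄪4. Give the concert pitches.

A3 F4 G#3 F4 Db5 D5 A##3

Written C4 on the English horn sounds as F3, a perfect fifth lower; apply that shift to every note.
E4 to A3
C5 to F4
D#4 to G#3
C5 to F4
Ab5 to Db5
A5 to D5
E##4 to A##3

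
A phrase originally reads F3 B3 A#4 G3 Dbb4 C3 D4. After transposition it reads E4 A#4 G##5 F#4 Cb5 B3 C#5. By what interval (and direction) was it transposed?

Take the first pair: F3 → E4. F to E spans 7 letter names, so the interval is some kind of seventh.
F3 to E4 is 11 semitones, which makes it a major seventh; the second version is higher, so the direction is up.
Checking another pair — D4 → C#5 — gives the same interval.

up a major seventh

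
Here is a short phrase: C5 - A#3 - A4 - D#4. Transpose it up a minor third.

Eb5 C#4 C5 F#4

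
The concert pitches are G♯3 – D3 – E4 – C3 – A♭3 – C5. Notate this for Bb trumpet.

A#3 E3 F#4 D3 Bb3 D5

The Bb trumpet sounds a major second below written, so the written part must be a major second above concert — transpose each note up.
G#3 gives A#3
D3 gives E3
E4 gives F#4
C3 gives D3
Ab3 gives Bb3
C5 gives D5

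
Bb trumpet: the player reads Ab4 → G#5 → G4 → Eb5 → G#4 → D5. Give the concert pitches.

Gb4 F#5 F4 Db5 F#4 C5

Written C4 on the Bb trumpet sounds as Bb3, a major second lower; apply that shift to every note.
Ab4 becomes Gb4
G#5 becomes F#5
G4 becomes F4
Eb5 becomes Db5
G#4 becomes F#4
D5 becomes C5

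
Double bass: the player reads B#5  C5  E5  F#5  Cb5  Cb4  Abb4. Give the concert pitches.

Written C4 on the double bass sounds as C3, a perfect octave lower; apply that shift to every note.
B#5 to B#4
C5 to C4
E5 to E4
F#5 to F#4
Cb5 to Cb4
Cb4 to Cb3
Abb4 to Abb3

B#4 C4 E4 F#4 Cb4 Cb3 Abb3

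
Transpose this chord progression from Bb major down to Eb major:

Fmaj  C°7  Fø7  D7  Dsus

Bbmaj F°7 Bbø7 G7 Gsus

Bb major down to Eb major is a perfect fifth; each chord root moves by that interval while the quality stays the same.
Fmaj: root F down a perfect fifth → Bb, giving Bbmaj.
C°7: root C down a perfect fifth → F, giving F°7.
Fø7: root F down a perfect fifth → Bb, giving Bbø7.
D7: root D down a perfect fifth → G, giving G7.
Dsus: root D down a perfect fifth → G, giving Gsus.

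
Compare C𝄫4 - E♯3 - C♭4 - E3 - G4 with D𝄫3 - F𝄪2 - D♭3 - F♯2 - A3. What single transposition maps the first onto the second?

From Cbb4 to Dbb3 is 7 letter names — a seventh of some quality.
Dbb3 to Cbb4 is 10 semitones, which makes it a minor seventh; the second version is lower, so the direction is down.
Checking another pair — G4 → A3 — gives the same interval.

down a minor seventh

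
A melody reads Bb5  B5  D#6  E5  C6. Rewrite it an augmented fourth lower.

Bb5 down an augmented fourth is Fb5.
B5: a fourth down reaches F, and 6 semitones makes it F5.
D#6: a fourth down reaches A, and 6 semitones makes it A5.
E5: a fourth down reaches B, and 6 semitones makes it Bb4.
An augmented fourth down from C6 gives Gb5.

Fb5 F5 A5 Bb4 Gb5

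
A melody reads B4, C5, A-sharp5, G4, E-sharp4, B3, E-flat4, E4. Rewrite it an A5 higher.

B4: a fifth up reaches F, and 8 semitones makes it F##5.
C5 up an augmented fifth is G#5.
A#5: a fifth up reaches E, and 8 semitones makes it E##6.
An augmented fifth up from G4 gives D#5.
E#4 up an augmented fifth is B##4.
An augmented fifth up from B3 gives F##4.
Eb4: a fifth up reaches B, and 8 semitones makes it B4.
E4: a fifth up reaches B, and 8 semitones makes it B#4.

F##5 G#5 E##6 D#5 B##4 F##4 B4 B#4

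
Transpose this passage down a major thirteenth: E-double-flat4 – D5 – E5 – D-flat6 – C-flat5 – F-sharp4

Gbb2 F3 G3 Fb4 Ebb3 A2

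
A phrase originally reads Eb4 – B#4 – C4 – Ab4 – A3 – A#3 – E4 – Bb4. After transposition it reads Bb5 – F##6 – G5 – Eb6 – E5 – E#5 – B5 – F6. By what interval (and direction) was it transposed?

From Eb4 to Bb5 is 12 letter names — a twelfth of some quality.
Eb4 to Bb5 is 19 semitones, which makes it a perfect twelfth; the second version is higher, so the direction is up.
Checking another pair — Bb4 → F6 — gives the same interval.

up a perfect twelfth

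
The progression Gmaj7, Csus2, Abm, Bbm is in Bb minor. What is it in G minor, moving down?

Bb minor down to G minor is a minor third; each chord root moves by that interval while the quality stays the same.
Gmaj7: root G down a minor third → E, giving Emaj7.
Csus2: root C down a minor third → A, giving Asus2.
Abm: root Ab down a minor third → F, giving Fm.
Bbm: root Bb down a minor third → G, giving Gm.

Emaj7 Asus2 Fm Gm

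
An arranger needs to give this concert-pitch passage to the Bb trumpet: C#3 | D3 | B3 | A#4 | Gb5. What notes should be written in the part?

The Bb trumpet sounds a major second below written, so the written part must be a major second above concert — transpose each note up.
C#3 -> D#3
D3 -> E3
B3 -> C#4
A#4 -> B#4
Gb5 -> Ab5

D#3 E3 C#4 B#4 Ab5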